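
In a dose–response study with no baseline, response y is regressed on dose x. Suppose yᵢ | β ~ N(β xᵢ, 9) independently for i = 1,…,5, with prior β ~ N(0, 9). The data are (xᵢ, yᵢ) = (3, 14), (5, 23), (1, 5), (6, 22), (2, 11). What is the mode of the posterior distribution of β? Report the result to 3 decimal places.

β̂_MAP = 4.158

log p(β | y) = −Σ(yᵢ − βxᵢ)²/(2·9) − β²/(2·9) + const.
Setting the derivative to zero: Σxᵢ(yᵢ − βxᵢ)/9 − β/9 = 0, so β = Σxᵢyᵢ / (Σxᵢ² + σ²/τ²).
Σxᵢyᵢ = 3·14 + 5·23 + 1·5 + 6·22 + 2·11 = 316; Σxᵢ² = 75; σ²/τ² = 1.
β̂_MAP = 316 / (75 + 1) = 316/76 ≈ 4.158.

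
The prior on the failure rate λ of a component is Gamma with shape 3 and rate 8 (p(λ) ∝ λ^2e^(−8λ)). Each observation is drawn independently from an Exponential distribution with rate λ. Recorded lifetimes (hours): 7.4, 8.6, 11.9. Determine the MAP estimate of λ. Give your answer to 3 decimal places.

The Exponential(rate=λ) likelihood is ∝ λ^n e^(−λΣtᵢ). Here n = 3 and Σtᵢ = 7.4 + 8.6 + 11.9 = 27.9.
Posterior ∝ λ^2e^(−8λ) · λ^3e^(−27.9λ) = λ^5e^(−35.9λ), i.e. Gamma(6, 35.9).
Mode = (a−1)/b = 5/35.9 ≈ 0.139.

λ̂_MAP = 0.139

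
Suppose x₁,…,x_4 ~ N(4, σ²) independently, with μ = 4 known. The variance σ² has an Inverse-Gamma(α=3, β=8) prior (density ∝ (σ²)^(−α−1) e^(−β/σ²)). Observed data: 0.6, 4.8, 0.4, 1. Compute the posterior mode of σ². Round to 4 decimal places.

σ̂²_MAP = 4.1800

Sum of squared deviations about the known mean: SS = (0.6−4)² + (4.8−4)² + (0.4−4)² + (1−4)² = 34.16.
The Normal likelihood contributes (σ²)^(−n/2) exp(−SS/(2σ²)), so the posterior is Inverse-Gamma(α + n/2, β + SS/2) = Inverse-Gamma(5, 25.08).
The mode of Inverse-Gamma(a, b) is b/(a+1) = 25.08/6 ≈ 4.1800.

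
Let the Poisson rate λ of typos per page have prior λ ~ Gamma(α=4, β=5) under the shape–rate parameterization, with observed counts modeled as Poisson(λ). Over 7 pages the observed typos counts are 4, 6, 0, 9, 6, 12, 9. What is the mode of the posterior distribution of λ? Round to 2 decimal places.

Σxᵢ = 4+6+0+9+6+12+9 = 46, with n = 7.
Posterior ∝ λ^3e^(−5λ) · λ^46e^(−7λ) = λ^49e^(−12λ), i.e. Gamma(shape=50, rate=12).
The mode of a Gamma(a, b) with a ≥ 1 (shape–rate) is (a−1)/b = 49/12 ≈ 4.08.

λ̂_MAP = 4.08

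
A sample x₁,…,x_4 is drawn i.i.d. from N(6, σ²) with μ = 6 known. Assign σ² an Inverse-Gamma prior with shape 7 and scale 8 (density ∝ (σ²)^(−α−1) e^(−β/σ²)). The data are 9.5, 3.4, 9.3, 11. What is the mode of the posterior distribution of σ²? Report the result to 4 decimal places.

Sum of squared deviations about the known mean: SS = (9.5−6)² + (3.4−6)² + (9.3−6)² + (11−6)² = 54.9.
The Normal likelihood contributes (σ²)^(−n/2) exp(−SS/(2σ²)), so the posterior is Inverse-Gamma(α + n/2, β + SS/2) = Inverse-Gamma(9, 35.45).
The mode of Inverse-Gamma(a, b) is b/(a+1) = 35.45/10 ≈ 3.5450.

σ̂²_MAP = 3.5450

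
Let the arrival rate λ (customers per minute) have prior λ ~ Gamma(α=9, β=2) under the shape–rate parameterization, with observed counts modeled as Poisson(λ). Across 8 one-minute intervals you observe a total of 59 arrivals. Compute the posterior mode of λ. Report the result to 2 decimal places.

Σxᵢ = 59, n = 8.
Posterior ∝ λ^8e^(−2λ) · λ^59e^(−8λ) = λ^67e^(−10λ), i.e. Gamma(shape=68, rate=10).
The mode of a Gamma(a, b) with a ≥ 1 (shape–rate) is (a−1)/b = 67/10 ≈ 6.70.

λ̂_MAP = 6.70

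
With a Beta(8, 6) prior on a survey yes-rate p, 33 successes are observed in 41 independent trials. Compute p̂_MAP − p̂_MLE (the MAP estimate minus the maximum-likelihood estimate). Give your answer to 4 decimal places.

Posterior is Beta(41, 14); MAP = (41−1)/(55−2) = 40/53 ≈ 0.75472.
MLE ignores the prior: p̂_MLE = k/n = 33/41 ≈ 0.80488.
Difference = 40/53 − 33/41 = -109/2173 ≈ -0.0502.

MAP − MLE = -0.0502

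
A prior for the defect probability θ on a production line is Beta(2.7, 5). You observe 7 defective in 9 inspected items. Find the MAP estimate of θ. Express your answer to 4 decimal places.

Prior: Beta(2.7, 5).
Data: 7 successes in 9 trials. The binomial likelihood contributes θ^7(1−θ)^2, so the posterior is Beta(2.7+7, 5+2) = Beta(9.7, 7).
For Beta(a, b) with a, b > 1 the mode is (a−1)/(a+b−2) = 8.7/14.7 ≈ 0.5918.

θ̂_MAP = 0.5918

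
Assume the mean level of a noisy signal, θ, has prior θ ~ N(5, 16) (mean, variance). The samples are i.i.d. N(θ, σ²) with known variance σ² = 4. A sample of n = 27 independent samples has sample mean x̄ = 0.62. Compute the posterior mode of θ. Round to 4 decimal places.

θ̂_MAP = 0.6602

n = 27, x̄ = 0.62.
For a Normal prior and Normal likelihood with known variance, the posterior is Normal; its mode equals its mean, the precision-weighted average.
Prior precision 1/σ₀² = 1/16 = 0.0625; data precision n/σ² = 27/4 = 6.75.
θ̂ = (0.0625·5 + 6.75·0.62) / (0.0625 + 6.75) = 4.4975/6.8125 = 1799/2725 ≈ 0.6602.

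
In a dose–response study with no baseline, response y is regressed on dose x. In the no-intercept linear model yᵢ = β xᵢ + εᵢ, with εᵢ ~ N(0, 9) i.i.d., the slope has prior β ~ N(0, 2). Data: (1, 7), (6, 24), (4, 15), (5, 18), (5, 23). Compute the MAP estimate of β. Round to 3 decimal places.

log p(β | y) = −Σ(yᵢ − βxᵢ)²/(2·9) − β²/(2·2) + const.
Setting the derivative to zero: Σxᵢ(yᵢ − βxᵢ)/9 − β/2 = 0, so β = Σxᵢyᵢ / (Σxᵢ² + σ²/τ²).
Σxᵢyᵢ = 1·7 + 6·24 + 4·15 + 5·18 + 5·23 = 416; Σxᵢ² = 103; σ²/τ² = 4.5.
β̂_MAP = 416 / (103 + 4.5) = 416/107.5 ≈ 3.870.

β̂_MAP = 3.870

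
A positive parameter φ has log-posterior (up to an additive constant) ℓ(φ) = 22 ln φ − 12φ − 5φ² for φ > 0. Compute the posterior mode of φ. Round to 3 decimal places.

φ̂_MAP = 1.000

ℓ'(φ) = 22/φ − 12 − 10φ. Setting this to zero and multiplying by φ: 10φ² + 12φ − 22 = 0.
φ = (−12 + √(12² + 4·10·22)) / (2·10) = (−12 + √1024) / 20 = (−12 + 32)/20 = 1.
ℓ''(φ) = −22/φ² − 10 < 0, confirming a maximum.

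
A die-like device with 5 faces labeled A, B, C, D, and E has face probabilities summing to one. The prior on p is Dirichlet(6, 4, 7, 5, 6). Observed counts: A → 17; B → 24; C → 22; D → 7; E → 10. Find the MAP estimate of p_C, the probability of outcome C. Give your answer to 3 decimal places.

MAP estimate of p_C = 0.272

The posterior is Dirichlet(αᵢ + nᵢ) = Dirichlet(23, 28, 29, 12, 16).
For a Dirichlet(a₁,…,a_K) with all aᵢ > 1, the mode has j-th component (aⱼ − 1)/(Σaᵢ − K).
Here Σaᵢ = 108 and K = 5, so p_C = (29 − 1)/(108 − 5) = 28/103 ≈ 0.272.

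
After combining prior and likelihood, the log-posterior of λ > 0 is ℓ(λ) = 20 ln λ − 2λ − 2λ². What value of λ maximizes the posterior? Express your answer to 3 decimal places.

λ̂_MAP = 2.000

ℓ'(λ) = 20/λ − 2 − 4λ. Setting this to zero and multiplying by λ: 4λ² + 2λ − 20 = 0.
λ = (−2 + √(2² + 4·4·20)) / (2·4) = (−2 + √324) / 8 = (−2 + 18)/8 = 2.
ℓ''(λ) = −20/λ² − 4 < 0, confirming a maximum.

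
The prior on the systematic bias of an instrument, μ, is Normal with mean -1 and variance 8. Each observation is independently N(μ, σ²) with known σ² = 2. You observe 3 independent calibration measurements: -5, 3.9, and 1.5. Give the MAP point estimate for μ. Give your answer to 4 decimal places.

μ̂_MAP = 0.0462

n = 3; x̄ = ((-5) + 3.9 + 1.5)/3 = 0.4/3 = 2/15 ≈ 0.1333.
For a Normal prior and Normal likelihood with known variance, the posterior is Normal; its mode equals its mean, the precision-weighted average.
Prior precision 1/σ₀² = 1/8 = 0.125; data precision n/σ² = 3/2 = 1.5.
μ̂ = (0.125·(-1) + 1.5·(2/15)) / (0.125 + 1.5) = 0.075/1.625 = 3/65 ≈ 0.0462.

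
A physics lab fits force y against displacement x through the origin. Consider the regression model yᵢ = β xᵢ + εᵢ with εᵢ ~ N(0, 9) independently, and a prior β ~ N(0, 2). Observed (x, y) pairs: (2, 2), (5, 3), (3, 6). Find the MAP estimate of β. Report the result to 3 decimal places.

β̂_MAP = 0.871

log p(β | y) = −Σ(yᵢ − βxᵢ)²/(2·9) − β²/(2·2) + const.
Setting the derivative to zero: Σxᵢ(yᵢ − βxᵢ)/9 − β/2 = 0, so β = Σxᵢyᵢ / (Σxᵢ² + σ²/τ²).
Σxᵢyᵢ = 2·2 + 5·3 + 3·6 = 37; Σxᵢ² = 38; σ²/τ² = 4.5.
β̂_MAP = 37 / (38 + 4.5) = 37/42.5 ≈ 0.871.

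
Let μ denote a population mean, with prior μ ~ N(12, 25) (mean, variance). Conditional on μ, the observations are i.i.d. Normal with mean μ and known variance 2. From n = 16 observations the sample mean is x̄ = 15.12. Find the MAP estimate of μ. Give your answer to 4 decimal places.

n = 16, x̄ = 15.12.
For a Normal prior and Normal likelihood with known variance, the posterior is Normal; its mode equals its mean, the precision-weighted average.
Prior precision 1/σ₀² = 1/25 = 0.04; data precision n/σ² = 16/2 = 8.
μ̂ = (0.04·12 + 8·15.12) / (0.04 + 8) = 121.44/8.04 = 1012/67 ≈ 15.1045.

μ̂_MAP = 15.1045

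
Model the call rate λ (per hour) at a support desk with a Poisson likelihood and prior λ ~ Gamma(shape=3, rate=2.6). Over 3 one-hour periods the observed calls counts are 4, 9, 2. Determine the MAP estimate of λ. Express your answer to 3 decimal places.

λ̂_MAP = 3.036

Σxᵢ = 4+9+2 = 15, with n = 3.
Posterior ∝ λ^2e^(−2.6λ) · λ^15e^(−3λ) = λ^17e^(−5.6λ), i.e. Gamma(shape=18, rate=5.6).
The mode of a Gamma(a, b) with a ≥ 1 (shape–rate) is (a−1)/b = 17/5.6 ≈ 3.036.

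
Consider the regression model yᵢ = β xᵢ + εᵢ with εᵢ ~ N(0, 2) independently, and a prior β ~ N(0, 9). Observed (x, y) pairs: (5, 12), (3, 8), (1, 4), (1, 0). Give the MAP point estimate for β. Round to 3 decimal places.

log p(β | y) = −Σ(yᵢ − βxᵢ)²/(2·2) − β²/(2·9) + const.
Setting the derivative to zero: Σxᵢ(yᵢ − βxᵢ)/2 − β/9 = 0, so β = Σxᵢyᵢ / (Σxᵢ² + σ²/τ²).
Σxᵢyᵢ = 5·12 + 3·8 + 1·4 + 1·0 = 88; Σxᵢ² = 36; σ²/τ² = 2/9.
β̂_MAP = 88 / (36 + 2/9) = 88/(326/9) = 396/163 ≈ 2.429.

β̂_MAP = 2.429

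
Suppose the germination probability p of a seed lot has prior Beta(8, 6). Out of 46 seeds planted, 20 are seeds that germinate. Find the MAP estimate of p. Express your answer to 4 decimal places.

Prior: Beta(8, 6).
Data: 20 successes in 46 trials. The binomial likelihood contributes p^20(1−p)^26, so the posterior is Beta(8+20, 6+26) = Beta(28, 32).
For Beta(a, b) with a, b > 1 the mode is (a−1)/(a+b−2) = 27/58 ≈ 0.4655.

p̂_MAP = 0.4655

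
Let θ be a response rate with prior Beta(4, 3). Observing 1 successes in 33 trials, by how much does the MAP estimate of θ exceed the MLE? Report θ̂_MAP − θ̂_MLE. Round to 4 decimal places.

MAP − MLE = 0.0750

Posterior is Beta(5, 35); MAP = (5−1)/(40−2) = 4/38 ≈ 0.10526.
MLE ignores the prior: θ̂_MLE = k/n = 1/33 ≈ 0.03030.
Difference = 4/38 − 1/33 = 47/627 ≈ 0.0750.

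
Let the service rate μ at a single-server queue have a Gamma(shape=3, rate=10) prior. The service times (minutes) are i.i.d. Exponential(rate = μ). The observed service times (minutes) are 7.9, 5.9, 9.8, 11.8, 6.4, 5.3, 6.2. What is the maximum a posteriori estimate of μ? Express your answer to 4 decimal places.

μ̂_MAP = 0.1422

The Exponential(rate=μ) likelihood is ∝ μ^n e^(−μΣtᵢ). Here n = 7 and Σtᵢ = 7.9 + 5.9 + 9.8 + 11.8 + 6.4 + 5.3 + 6.2 = 53.3.
Posterior ∝ μ^2e^(−10μ) · μ^7e^(−53.3μ) = μ^9e^(−63.3μ), i.e. Gamma(10, 63.3).
Mode = (a−1)/b = 9/63.3 ≈ 0.1422.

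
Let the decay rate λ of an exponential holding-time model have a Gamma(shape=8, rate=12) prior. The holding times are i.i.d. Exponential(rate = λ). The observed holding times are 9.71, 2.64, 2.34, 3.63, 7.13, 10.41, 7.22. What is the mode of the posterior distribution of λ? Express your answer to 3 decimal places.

λ̂_MAP = 0.254

The Exponential(rate=λ) likelihood is ∝ λ^n e^(−λΣtᵢ). Here n = 7 and Σtᵢ = 9.71 + 2.64 + 2.34 + 3.63 + 7.13 + 10.41 + 7.22 = 43.08.
Posterior ∝ λ^7e^(−12λ) · λ^7e^(−43.08λ) = λ^14e^(−55.08λ), i.e. Gamma(15, 55.08).
Mode = (a−1)/b = 14/55.08 ≈ 0.254.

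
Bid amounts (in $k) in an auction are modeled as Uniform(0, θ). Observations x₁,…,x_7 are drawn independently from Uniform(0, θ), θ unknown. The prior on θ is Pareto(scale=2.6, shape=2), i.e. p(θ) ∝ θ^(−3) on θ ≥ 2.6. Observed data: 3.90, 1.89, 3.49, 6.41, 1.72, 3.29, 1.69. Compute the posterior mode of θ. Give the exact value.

θ̂_MAP = 6.41

The Uniform(0, θ) likelihood is θ^(−n) for θ ≥ max(xᵢ), zero otherwise. Here max(xᵢ) = 6.41.
Posterior ∝ θ^(−3) · θ^(−7) = θ^(−10) on θ ≥ max(2.6, 6.41) = 6.41.
This density is strictly decreasing in θ, so the posterior mode lies at the lower boundary of the support.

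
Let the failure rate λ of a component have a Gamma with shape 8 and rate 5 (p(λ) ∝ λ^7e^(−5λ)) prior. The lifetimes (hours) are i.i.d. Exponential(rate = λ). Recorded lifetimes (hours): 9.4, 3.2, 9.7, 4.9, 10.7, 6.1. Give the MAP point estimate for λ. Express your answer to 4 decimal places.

The Exponential(rate=λ) likelihood is ∝ λ^n e^(−λΣtᵢ). Here n = 6 and Σtᵢ = 9.4 + 3.2 + 9.7 + 4.9 + 10.7 + 6.1 = 44.
Posterior ∝ λ^7e^(−5λ) · λ^6e^(−44λ) = λ^13e^(−49λ), i.e. Gamma(14, 49).
Mode = (a−1)/b = 13/49 ≈ 0.2653.

λ̂_MAP = 0.2653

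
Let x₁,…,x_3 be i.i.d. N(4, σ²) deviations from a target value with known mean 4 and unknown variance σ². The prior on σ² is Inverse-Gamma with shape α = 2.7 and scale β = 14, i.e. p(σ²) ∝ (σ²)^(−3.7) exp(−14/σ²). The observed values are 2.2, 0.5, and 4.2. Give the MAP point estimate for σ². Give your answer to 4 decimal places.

Sum of squared deviations about the known mean: SS = (2.2−4)² + (0.5−4)² + (4.2−4)² = 15.53.
The Normal likelihood contributes (σ²)^(−n/2) exp(−SS/(2σ²)), so the posterior is Inverse-Gamma(α + n/2, β + SS/2) = Inverse-Gamma(4.2, 21.765).
The mode of Inverse-Gamma(a, b) is b/(a+1) = 21.765/5.2 ≈ 4.1856.

σ̂²_MAP = 4.1856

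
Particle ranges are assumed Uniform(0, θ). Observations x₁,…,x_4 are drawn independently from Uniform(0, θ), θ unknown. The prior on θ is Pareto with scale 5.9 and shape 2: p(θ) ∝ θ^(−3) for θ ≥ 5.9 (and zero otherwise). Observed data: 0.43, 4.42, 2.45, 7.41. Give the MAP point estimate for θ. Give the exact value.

The Uniform(0, θ) likelihood is θ^(−n) for θ ≥ max(xᵢ), zero otherwise. Here max(xᵢ) = 7.41.
Posterior ∝ θ^(−3) · θ^(−4) = θ^(−7) on θ ≥ max(5.9, 7.41) = 7.41.
This density is strictly decreasing in θ, so the posterior mode lies at the lower boundary of the support.

θ̂_MAP = 7.41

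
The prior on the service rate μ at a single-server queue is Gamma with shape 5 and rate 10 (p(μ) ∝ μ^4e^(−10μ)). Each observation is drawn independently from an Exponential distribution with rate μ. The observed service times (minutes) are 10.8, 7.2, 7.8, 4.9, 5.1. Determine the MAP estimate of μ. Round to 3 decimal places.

The Exponential(rate=μ) likelihood is ∝ μ^n e^(−μΣtᵢ). Here n = 5 and Σtᵢ = 10.8 + 7.2 + 7.8 + 4.9 + 5.1 = 35.8.
Posterior ∝ μ^4e^(−10μ) · μ^5e^(−35.8μ) = μ^9e^(−45.8μ), i.e. Gamma(10, 45.8).
Mode = (a−1)/b = 9/45.8 ≈ 0.197.

μ̂_MAP = 0.197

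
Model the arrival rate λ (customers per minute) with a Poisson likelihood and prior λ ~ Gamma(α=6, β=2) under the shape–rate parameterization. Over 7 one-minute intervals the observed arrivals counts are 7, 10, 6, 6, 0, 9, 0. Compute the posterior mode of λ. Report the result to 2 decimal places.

λ̂_MAP = 4.78

Σxᵢ = 7+10+6+6+0+9+0 = 38, with n = 7.
Posterior ∝ λ^5e^(−2λ) · λ^38e^(−7λ) = λ^43e^(−9λ), i.e. Gamma(shape=44, rate=9).
The mode of a Gamma(a, b) with a ≥ 1 (shape–rate) is (a−1)/b = 43/9 ≈ 4.78.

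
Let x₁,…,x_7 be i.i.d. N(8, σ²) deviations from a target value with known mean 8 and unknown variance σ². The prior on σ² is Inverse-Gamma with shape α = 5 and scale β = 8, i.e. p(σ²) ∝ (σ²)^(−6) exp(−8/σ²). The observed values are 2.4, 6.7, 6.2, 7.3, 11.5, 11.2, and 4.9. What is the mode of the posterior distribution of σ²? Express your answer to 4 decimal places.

σ̂²_MAP = 4.4674

Sum of squared deviations about the known mean: SS = (2.4−8)² + (6.7−8)² + (6.2−8)² + (7.3−8)² + (11.5−8)² + (11.2−8)² + (4.9−8)² = 68.88.
The Normal likelihood contributes (σ²)^(−n/2) exp(−SS/(2σ²)), so the posterior is Inverse-Gamma(α + n/2, β + SS/2) = Inverse-Gamma(8.5, 42.44).
The mode of Inverse-Gamma(a, b) is b/(a+1) = 42.44/9.5 ≈ 4.4674.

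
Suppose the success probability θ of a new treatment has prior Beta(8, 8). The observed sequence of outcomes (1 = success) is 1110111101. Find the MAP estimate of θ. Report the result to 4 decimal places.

Prior: Beta(8, 8).
Data: 8 successes in 10 trials (from the sequence). The binomial likelihood contributes θ^8(1−θ)^2, so the posterior is Beta(8+8, 8+2) = Beta(16, 10).
For Beta(a, b) with a, b > 1 the mode is (a−1)/(a+b−2) = 15/24 ≈ 0.6250.

θ̂_MAP = 0.6250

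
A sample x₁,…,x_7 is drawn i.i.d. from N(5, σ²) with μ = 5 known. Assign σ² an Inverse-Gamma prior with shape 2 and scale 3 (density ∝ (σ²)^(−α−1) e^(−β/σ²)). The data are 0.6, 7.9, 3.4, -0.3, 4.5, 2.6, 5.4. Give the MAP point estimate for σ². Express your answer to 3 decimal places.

Sum of squared deviations about the known mean: SS = (0.6−5)² + (7.9−5)² + (3.4−5)² + (-0.3−5)² + (4.5−5)² + (2.6−5)² + (5.4−5)² = 64.59.
The Normal likelihood contributes (σ²)^(−n/2) exp(−SS/(2σ²)), so the posterior is Inverse-Gamma(α + n/2, β + SS/2) = Inverse-Gamma(5.5, 35.295).
The mode of Inverse-Gamma(a, b) is b/(a+1) = 35.295/6.5 ≈ 5.430.

σ̂²_MAP = 5.430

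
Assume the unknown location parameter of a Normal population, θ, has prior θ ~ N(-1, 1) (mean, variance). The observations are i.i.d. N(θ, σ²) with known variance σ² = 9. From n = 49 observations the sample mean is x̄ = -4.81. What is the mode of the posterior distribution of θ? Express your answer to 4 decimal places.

n = 49, x̄ = -4.81.
For a Normal prior and Normal likelihood with known variance, the posterior is Normal; its mode equals its mean, the precision-weighted average.
Prior precision 1/σ₀² = 1/1 = 1; data precision n/σ² = 49/9.
θ̂ = (1·(-1) + (49/9)·(-4.81)) / (1 + 49/9) = (-24469/900)/(58/9) = -24469/5800 ≈ -4.2188.

θ̂_MAP = -4.2188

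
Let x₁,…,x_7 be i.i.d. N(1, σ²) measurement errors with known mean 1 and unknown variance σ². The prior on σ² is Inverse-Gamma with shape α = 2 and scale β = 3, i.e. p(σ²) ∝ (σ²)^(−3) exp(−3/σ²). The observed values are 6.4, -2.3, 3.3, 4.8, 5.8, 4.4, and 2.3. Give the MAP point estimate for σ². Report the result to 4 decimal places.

Sum of squared deviations about the known mean: SS = (6.4−1)² + (-2.3−1)² + (3.3−1)² + (4.8−1)² + (5.8−1)² + (4.4−1)² + (2.3−1)² = 96.07.
The Normal likelihood contributes (σ²)^(−n/2) exp(−SS/(2σ²)), so the posterior is Inverse-Gamma(α + n/2, β + SS/2) = Inverse-Gamma(5.5, 51.035).
The mode of Inverse-Gamma(a, b) is b/(a+1) = 51.035/6.5 ≈ 7.8515.

σ̂²_MAP = 7.8515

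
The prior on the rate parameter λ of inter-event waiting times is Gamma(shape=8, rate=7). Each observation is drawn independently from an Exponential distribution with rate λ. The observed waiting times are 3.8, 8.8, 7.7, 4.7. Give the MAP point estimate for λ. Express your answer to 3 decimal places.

λ̂_MAP = 0.344

The Exponential(rate=λ) likelihood is ∝ λ^n e^(−λΣtᵢ). Here n = 4 and Σtᵢ = 3.8 + 8.8 + 7.7 + 4.7 = 25.
Posterior ∝ λ^7e^(−7λ) · λ^4e^(−25λ) = λ^11e^(−32λ), i.e. Gamma(12, 32).
Mode = (a−1)/b = 11/32 ≈ 0.344.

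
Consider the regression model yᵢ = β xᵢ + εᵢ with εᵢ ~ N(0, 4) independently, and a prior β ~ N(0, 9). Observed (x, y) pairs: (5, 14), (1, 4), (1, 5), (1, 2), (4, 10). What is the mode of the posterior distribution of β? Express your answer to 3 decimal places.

log p(β | y) = −Σ(yᵢ − βxᵢ)²/(2·4) − β²/(2·9) + const.
Setting the derivative to zero: Σxᵢ(yᵢ − βxᵢ)/4 − β/9 = 0, so β = Σxᵢyᵢ / (Σxᵢ² + σ²/τ²).
Σxᵢyᵢ = 5·14 + 1·4 + 1·5 + 1·2 + 4·10 = 121; Σxᵢ² = 44; σ²/τ² = 4/9.
β̂_MAP = 121 / (44 + 4/9) = 121/(400/9) = 1089/400 ≈ 2.723.

β̂_MAP = 2.723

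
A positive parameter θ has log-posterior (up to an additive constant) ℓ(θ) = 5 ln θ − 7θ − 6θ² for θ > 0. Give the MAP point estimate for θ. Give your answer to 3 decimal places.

ℓ'(θ) = 5/θ − 7 − 12θ. Setting this to zero and multiplying by θ: 12θ² + 7θ − 5 = 0.
θ = (−7 + √(7² + 4·12·5)) / (2·12) = (−7 + √289) / 24 = (−7 + 17)/24 = 5/12.
ℓ''(θ) = −5/θ² − 12 < 0, confirming a maximum.

θ̂_MAP = 0.417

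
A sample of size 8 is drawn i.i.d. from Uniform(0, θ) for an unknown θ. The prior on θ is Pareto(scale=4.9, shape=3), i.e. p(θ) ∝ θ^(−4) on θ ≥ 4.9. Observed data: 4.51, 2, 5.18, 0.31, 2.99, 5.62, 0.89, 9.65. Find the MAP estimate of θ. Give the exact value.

The Uniform(0, θ) likelihood is θ^(−n) for θ ≥ max(xᵢ), zero otherwise. Here max(xᵢ) = 9.65.
Posterior ∝ θ^(−4) · θ^(−8) = θ^(−12) on θ ≥ max(4.9, 9.65) = 9.65.
This density is strictly decreasing in θ, so the posterior mode lies at the lower boundary of the support.

θ̂_MAP = 9.65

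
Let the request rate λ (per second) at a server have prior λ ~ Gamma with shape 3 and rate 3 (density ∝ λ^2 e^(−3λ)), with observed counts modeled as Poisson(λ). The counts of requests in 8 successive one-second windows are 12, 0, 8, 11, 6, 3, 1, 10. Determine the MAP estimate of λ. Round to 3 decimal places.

Σxᵢ = 12+0+8+11+6+3+1+10 = 51, with n = 8.
Posterior ∝ λ^2e^(−3λ) · λ^51e^(−8λ) = λ^53e^(−11λ), i.e. Gamma(shape=54, rate=11).
The mode of a Gamma(a, b) with a ≥ 1 (shape–rate) is (a−1)/b = 53/11 ≈ 4.818.

λ̂_MAP = 4.818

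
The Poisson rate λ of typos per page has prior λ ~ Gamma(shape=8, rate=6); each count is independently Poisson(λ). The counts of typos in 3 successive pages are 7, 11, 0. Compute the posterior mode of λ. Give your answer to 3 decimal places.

λ̂_MAP = 2.778

Σxᵢ = 7+11+0 = 18, with n = 3.
Posterior ∝ λ^7e^(−6λ) · λ^18e^(−3λ) = λ^25e^(−9λ), i.e. Gamma(shape=26, rate=9).
The mode of a Gamma(a, b) with a ≥ 1 (shape–rate) is (a−1)/b = 25/9 ≈ 2.778.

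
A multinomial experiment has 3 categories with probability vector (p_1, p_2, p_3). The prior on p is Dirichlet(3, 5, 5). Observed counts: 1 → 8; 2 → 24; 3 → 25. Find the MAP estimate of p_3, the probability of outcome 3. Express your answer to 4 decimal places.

MAP estimate: 0.4328

The posterior is Dirichlet(αᵢ + nᵢ) = Dirichlet(11, 29, 30).
For a Dirichlet(a₁,…,a_K) with all aᵢ > 1, the mode has j-th component (aⱼ − 1)/(Σaᵢ − K).
Here Σaᵢ = 70 and K = 3, so p_3 = (30 − 1)/(70 − 3) = 29/67 ≈ 0.4328.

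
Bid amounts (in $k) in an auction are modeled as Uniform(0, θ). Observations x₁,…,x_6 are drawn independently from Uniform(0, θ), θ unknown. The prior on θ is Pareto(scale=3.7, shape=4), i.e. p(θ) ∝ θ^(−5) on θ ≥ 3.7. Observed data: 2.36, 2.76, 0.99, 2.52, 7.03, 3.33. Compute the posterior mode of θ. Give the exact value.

The Uniform(0, θ) likelihood is θ^(−n) for θ ≥ max(xᵢ), zero otherwise. Here max(xᵢ) = 7.03.
Posterior ∝ θ^(−5) · θ^(−6) = θ^(−11) on θ ≥ max(3.7, 7.03) = 7.03.
This density is strictly decreasing in θ, so the posterior mode lies at the lower boundary of the support.

θ̂_MAP = 7.03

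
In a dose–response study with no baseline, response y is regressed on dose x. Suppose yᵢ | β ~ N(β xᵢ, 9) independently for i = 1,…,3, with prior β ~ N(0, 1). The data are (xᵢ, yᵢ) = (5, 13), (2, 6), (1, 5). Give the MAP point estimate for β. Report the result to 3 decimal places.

β̂_MAP = 2.103

log p(β | y) = −Σ(yᵢ − βxᵢ)²/(2·9) − β²/(2·1) + const.
Setting the derivative to zero: Σxᵢ(yᵢ − βxᵢ)/9 − β/1 = 0, so β = Σxᵢyᵢ / (Σxᵢ² + σ²/τ²).
Σxᵢyᵢ = 5·13 + 2·6 + 1·5 = 82; Σxᵢ² = 30; σ²/τ² = 9.
β̂_MAP = 82 / (30 + 9) = 82/39 ≈ 2.103.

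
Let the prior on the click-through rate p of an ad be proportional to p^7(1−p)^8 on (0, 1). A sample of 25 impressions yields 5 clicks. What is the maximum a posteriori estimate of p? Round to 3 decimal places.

The prior density ∝ p^7(1−p)^8 is the kernel of Beta(8, 9).
Data: 5 successes in 25 trials. The binomial likelihood contributes p^5(1−p)^20, so the posterior is Beta(8+5, 9+20) = Beta(13, 29).
For Beta(a, b) with a, b > 1 the mode is (a−1)/(a+b−2) = 12/40 ≈ 0.300.

p̂_MAP = 0.300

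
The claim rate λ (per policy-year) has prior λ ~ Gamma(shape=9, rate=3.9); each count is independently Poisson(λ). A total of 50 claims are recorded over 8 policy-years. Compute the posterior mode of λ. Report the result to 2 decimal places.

Σxᵢ = 50, n = 8.
Posterior ∝ λ^8e^(−3.9λ) · λ^50e^(−8λ) = λ^58e^(−11.9λ), i.e. Gamma(shape=59, rate=11.9).
The mode of a Gamma(a, b) with a ≥ 1 (shape–rate) is (a−1)/b = 58/11.9 ≈ 4.87.

λ̂_MAP = 4.87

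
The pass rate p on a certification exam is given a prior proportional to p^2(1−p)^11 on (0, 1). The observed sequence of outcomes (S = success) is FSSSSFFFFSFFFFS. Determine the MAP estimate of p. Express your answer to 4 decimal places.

The prior density ∝ p^2(1−p)^11 is the kernel of Beta(3, 12).
Data: 6 successes in 15 trials (from the sequence). The binomial likelihood contributes p^6(1−p)^9, so the posterior is Beta(3+6, 12+9) = Beta(9, 21).
For Beta(a, b) with a, b > 1 the mode is (a−1)/(a+b−2) = 8/28 ≈ 0.2857.

p̂_MAP = 0.2857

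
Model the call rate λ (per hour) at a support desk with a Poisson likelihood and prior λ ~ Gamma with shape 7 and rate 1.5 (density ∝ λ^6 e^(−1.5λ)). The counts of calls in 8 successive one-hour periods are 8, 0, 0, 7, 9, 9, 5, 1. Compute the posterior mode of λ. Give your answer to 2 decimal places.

Σxᵢ = 8+0+0+7+9+9+5+1 = 39, with n = 8.
Posterior ∝ λ^6e^(−1.5λ) · λ^39e^(−8λ) = λ^45e^(−9.5λ), i.e. Gamma(shape=46, rate=9.5).
The mode of a Gamma(a, b) with a ≥ 1 (shape–rate) is (a−1)/b = 45/9.5 ≈ 4.74.

λ̂_MAP = 4.74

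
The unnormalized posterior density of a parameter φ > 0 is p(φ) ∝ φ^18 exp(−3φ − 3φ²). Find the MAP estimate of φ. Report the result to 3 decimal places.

ℓ'(φ) = 18/φ − 3 − 6φ. Setting this to zero and multiplying by φ: 6φ² + 3φ − 18 = 0.
φ = (−3 + √(3² + 4·6·18)) / (2·6) = (−3 + √441) / 12 = (−3 + 21)/12 = 3/2.
ℓ''(φ) = −18/φ² − 6 < 0, confirming a maximum.

φ̂_MAP = 1.500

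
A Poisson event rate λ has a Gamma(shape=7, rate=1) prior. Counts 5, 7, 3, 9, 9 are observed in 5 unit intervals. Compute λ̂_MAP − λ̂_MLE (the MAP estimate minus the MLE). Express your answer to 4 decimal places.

Σxᵢ = 33. Posterior is Gamma(40, 6); MAP = (40−1)/6 = 39/6 ≈ 6.50000.
MLE = x̄ = 33/5 ≈ 6.60000.
Difference = 39/6 − 33/5 = -1/10 ≈ -0.1000.

MAP − MLE = -0.1000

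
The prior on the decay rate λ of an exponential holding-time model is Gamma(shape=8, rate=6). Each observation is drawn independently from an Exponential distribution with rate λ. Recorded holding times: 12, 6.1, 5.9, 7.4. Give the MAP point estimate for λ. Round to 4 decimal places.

λ̂_MAP = 0.2941

The Exponential(rate=λ) likelihood is ∝ λ^n e^(−λΣtᵢ). Here n = 4 and Σtᵢ = 12 + 6.1 + 5.9 + 7.4 = 31.4.
Posterior ∝ λ^7e^(−6λ) · λ^4e^(−31.4λ) = λ^11e^(−37.4λ), i.e. Gamma(12, 37.4).
Mode = (a−1)/b = 11/37.4 ≈ 0.2941.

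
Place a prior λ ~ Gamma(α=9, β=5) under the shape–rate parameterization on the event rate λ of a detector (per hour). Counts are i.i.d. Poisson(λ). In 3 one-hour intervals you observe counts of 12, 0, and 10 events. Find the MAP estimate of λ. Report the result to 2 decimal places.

Σxᵢ = 12+0+10 = 22, with n = 3.
Posterior ∝ λ^8e^(−5λ) · λ^22e^(−3λ) = λ^30e^(−8λ), i.e. Gamma(shape=31, rate=8).
The mode of a Gamma(a, b) with a ≥ 1 (shape–rate) is (a−1)/b = 30/8 ≈ 3.75.

λ̂_MAP = 3.75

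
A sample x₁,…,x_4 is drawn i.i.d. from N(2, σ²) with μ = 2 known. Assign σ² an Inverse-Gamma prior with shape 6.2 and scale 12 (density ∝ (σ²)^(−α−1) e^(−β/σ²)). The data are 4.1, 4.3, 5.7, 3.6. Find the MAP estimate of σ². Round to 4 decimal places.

σ̂²_MAP = 2.7147

Sum of squared deviations about the known mean: SS = (4.1−2)² + (4.3−2)² + (5.7−2)² + (3.6−2)² = 25.95.
The Normal likelihood contributes (σ²)^(−n/2) exp(−SS/(2σ²)), so the posterior is Inverse-Gamma(α + n/2, β + SS/2) = Inverse-Gamma(8.2, 24.975).
The mode of Inverse-Gamma(a, b) is b/(a+1) = 24.975/9.2 ≈ 2.7147.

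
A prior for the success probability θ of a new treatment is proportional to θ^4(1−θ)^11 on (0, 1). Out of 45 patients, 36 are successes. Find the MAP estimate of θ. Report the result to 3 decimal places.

θ̂_MAP = 0.667

The prior density ∝ θ^4(1−θ)^11 is the kernel of Beta(5, 12).
Data: 36 successes in 45 trials. The binomial likelihood contributes θ^36(1−θ)^9, so the posterior is Beta(5+36, 12+9) = Beta(41, 21).
For Beta(a, b) with a, b > 1 the mode is (a−1)/(a+b−2) = 40/60 ≈ 0.667.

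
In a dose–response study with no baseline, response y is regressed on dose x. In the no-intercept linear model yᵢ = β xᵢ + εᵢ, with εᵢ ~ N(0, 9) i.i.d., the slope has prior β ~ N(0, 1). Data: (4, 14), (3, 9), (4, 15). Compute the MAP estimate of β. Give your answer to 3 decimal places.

β̂_MAP = 2.860

log p(β | y) = −Σ(yᵢ − βxᵢ)²/(2·9) − β²/(2·1) + const.
Setting the derivative to zero: Σxᵢ(yᵢ − βxᵢ)/9 − β/1 = 0, so β = Σxᵢyᵢ / (Σxᵢ² + σ²/τ²).
Σxᵢyᵢ = 4·14 + 3·9 + 4·15 = 143; Σxᵢ² = 41; σ²/τ² = 9.
β̂_MAP = 143 / (41 + 9) = 143/50 ≈ 2.860.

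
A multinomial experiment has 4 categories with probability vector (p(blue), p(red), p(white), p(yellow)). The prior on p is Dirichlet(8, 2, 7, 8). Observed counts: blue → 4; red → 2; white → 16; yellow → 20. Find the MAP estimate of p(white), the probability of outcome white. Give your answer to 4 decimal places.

MAP estimate of p(white) = 0.3492

The posterior is Dirichlet(αᵢ + nᵢ) = Dirichlet(12, 4, 23, 28).
For a Dirichlet(a₁,…,a_K) with all aᵢ > 1, the mode has j-th component (aⱼ − 1)/(Σaᵢ − K).
Here Σaᵢ = 67 and K = 4, so p(white) = (23 − 1)/(67 − 4) = 22/63 ≈ 0.3492.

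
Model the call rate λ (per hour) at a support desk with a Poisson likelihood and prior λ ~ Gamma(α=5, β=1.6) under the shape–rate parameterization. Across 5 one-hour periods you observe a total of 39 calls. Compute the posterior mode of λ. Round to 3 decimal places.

λ̂_MAP = 6.515

Σxᵢ = 39, n = 5.
Posterior ∝ λ^4e^(−1.6λ) · λ^39e^(−5λ) = λ^43e^(−6.6λ), i.e. Gamma(shape=44, rate=6.6).
The mode of a Gamma(a, b) with a ≥ 1 (shape–rate) is (a−1)/b = 43/6.6 ≈ 6.515.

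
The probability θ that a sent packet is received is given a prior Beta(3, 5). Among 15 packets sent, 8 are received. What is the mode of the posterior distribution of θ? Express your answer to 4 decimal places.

θ̂_MAP = 0.4762

Prior: Beta(3, 5).
Data: 8 successes in 15 trials. The binomial likelihood contributes θ^8(1−θ)^7, so the posterior is Beta(3+8, 5+7) = Beta(11, 12).
For Beta(a, b) with a, b > 1 the mode is (a−1)/(a+b−2) = 10/21 ≈ 0.4762.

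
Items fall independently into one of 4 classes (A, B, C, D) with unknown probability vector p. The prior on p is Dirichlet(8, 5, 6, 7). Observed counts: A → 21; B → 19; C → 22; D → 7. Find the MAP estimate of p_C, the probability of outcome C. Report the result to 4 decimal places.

MAP estimate of p_C = 0.2967

The posterior is Dirichlet(αᵢ + nᵢ) = Dirichlet(29, 24, 28, 14).
For a Dirichlet(a₁,…,a_K) with all aᵢ > 1, the mode has j-th component (aⱼ − 1)/(Σaᵢ − K).
Here Σaᵢ = 95 and K = 4, so p_C = (28 − 1)/(95 − 4) = 27/91 ≈ 0.2967.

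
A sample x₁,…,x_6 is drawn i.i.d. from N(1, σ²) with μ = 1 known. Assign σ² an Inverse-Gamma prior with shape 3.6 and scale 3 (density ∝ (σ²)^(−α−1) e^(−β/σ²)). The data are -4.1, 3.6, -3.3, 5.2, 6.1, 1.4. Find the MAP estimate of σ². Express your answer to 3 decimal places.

σ̂²_MAP = 6.649

Sum of squared deviations about the known mean: SS = (-4.1−1)² + (3.6−1)² + (-3.3−1)² + (5.2−1)² + (6.1−1)² + (1.4−1)² = 95.07.
The Normal likelihood contributes (σ²)^(−n/2) exp(−SS/(2σ²)), so the posterior is Inverse-Gamma(α + n/2, β + SS/2) = Inverse-Gamma(6.6, 50.535).
The mode of Inverse-Gamma(a, b) is b/(a+1) = 50.535/7.6 ≈ 6.649.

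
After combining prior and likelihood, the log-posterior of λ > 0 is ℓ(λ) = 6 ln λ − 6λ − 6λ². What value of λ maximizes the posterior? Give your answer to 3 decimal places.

λ̂_MAP = 0.500

ℓ'(λ) = 6/λ − 6 − 12λ. Setting this to zero and multiplying by λ: 12λ² + 6λ − 6 = 0.
λ = (−6 + √(6² + 4·12·6)) / (2·12) = (−6 + √324) / 24 = (−6 + 18)/24 = 1/2.
ℓ''(λ) = −6/λ² − 12 < 0, confirming a maximum.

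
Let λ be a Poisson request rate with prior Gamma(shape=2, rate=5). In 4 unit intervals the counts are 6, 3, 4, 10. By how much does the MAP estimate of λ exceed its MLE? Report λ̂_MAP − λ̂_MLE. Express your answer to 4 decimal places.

MAP − MLE = -3.0833

Σxᵢ = 23. Posterior is Gamma(25, 9); MAP = (25−1)/9 = 24/9 ≈ 2.66667.
MLE = x̄ = 23/4 ≈ 5.75000.
Difference = 24/9 − 23/4 = -37/12 ≈ -3.0833.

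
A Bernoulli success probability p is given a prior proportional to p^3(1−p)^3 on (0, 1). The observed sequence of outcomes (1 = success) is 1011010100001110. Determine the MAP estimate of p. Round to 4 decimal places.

The prior density ∝ p^3(1−p)^3 is the kernel of Beta(4, 4).
Data: 8 successes in 16 trials (from the sequence). The binomial likelihood contributes p^8(1−p)^8, so the posterior is Beta(4+8, 4+8) = Beta(12, 12).
For Beta(a, b) with a, b > 1 the mode is (a−1)/(a+b−2) = 11/22 ≈ 0.5000.

p̂_MAP = 0.5000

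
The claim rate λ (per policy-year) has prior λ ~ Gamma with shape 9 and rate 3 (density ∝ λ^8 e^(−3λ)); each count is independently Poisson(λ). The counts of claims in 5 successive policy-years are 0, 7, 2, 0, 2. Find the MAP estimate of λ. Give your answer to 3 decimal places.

λ̂_MAP = 2.375

Σxᵢ = 0+7+2+0+2 = 11, with n = 5.
Posterior ∝ λ^8e^(−3λ) · λ^11e^(−5λ) = λ^19e^(−8λ), i.e. Gamma(shape=20, rate=8).
The mode of a Gamma(a, b) with a ≥ 1 (shape–rate) is (a−1)/b = 19/8 ≈ 2.375.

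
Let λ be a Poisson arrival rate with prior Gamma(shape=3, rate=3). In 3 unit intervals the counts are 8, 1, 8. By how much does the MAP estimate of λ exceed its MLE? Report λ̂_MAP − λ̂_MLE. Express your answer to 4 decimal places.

Σxᵢ = 17. Posterior is Gamma(20, 6); MAP = (20−1)/6 = 19/6 ≈ 3.16667.
MLE = x̄ = 17/3 ≈ 5.66667.
Difference = 19/6 − 17/3 = -5/2 ≈ -2.5000.

MAP − MLE = -2.5000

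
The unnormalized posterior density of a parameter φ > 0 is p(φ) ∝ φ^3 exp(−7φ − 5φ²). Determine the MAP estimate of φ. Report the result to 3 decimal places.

φ̂_MAP = 0.300

ℓ'(φ) = 3/φ − 7 − 10φ. Setting this to zero and multiplying by φ: 10φ² + 7φ − 3 = 0.
φ = (−7 + √(7² + 4·10·3)) / (2·10) = (−7 + √169) / 20 = (−7 + 13)/20 = 3/10.
ℓ''(φ) = −3/φ² − 10 < 0, confirming a maximum.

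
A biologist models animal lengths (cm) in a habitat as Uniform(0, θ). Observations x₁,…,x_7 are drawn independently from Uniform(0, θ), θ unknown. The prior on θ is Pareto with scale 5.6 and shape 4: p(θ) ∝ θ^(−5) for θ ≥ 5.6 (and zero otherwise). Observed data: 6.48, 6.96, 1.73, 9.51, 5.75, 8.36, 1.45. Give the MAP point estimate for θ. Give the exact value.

The Uniform(0, θ) likelihood is θ^(−n) for θ ≥ max(xᵢ), zero otherwise. Here max(xᵢ) = 9.51.
Posterior ∝ θ^(−5) · θ^(−7) = θ^(−12) on θ ≥ max(5.6, 9.51) = 9.51.
This density is strictly decreasing in θ, so the posterior mode lies at the lower boundary of the support.

θ̂_MAP = 9.51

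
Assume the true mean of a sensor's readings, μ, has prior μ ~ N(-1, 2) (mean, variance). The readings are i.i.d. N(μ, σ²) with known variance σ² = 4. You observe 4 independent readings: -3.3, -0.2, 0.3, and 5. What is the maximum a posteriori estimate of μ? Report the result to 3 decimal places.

n = 4; x̄ = ((-3.3) + (-0.2) + 0.3 + 5)/4 = 1.8/4 = 0.45.
For a Normal prior and Normal likelihood with known variance, the posterior is Normal; its mode equals its mean, the precision-weighted average.
Prior precision 1/σ₀² = 1/2 = 0.5; data precision n/σ² = 4/4 = 1.
μ̂ = (0.5·(-1) + 1·0.45) / (0.5 + 1) = (-0.05)/1.5 = -1/30 ≈ -0.033.

μ̂_MAP = -0.033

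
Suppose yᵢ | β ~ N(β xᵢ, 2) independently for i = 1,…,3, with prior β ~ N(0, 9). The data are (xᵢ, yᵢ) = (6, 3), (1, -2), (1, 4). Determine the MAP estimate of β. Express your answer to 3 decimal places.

log p(β | y) = −Σ(yᵢ − βxᵢ)²/(2·2) − β²/(2·9) + const.
Setting the derivative to zero: Σxᵢ(yᵢ − βxᵢ)/2 − β/9 = 0, so β = Σxᵢyᵢ / (Σxᵢ² + σ²/τ²).
Σxᵢyᵢ = 6·3 + 1·(-2) + 1·4 = 20; Σxᵢ² = 38; σ²/τ² = 2/9.
β̂_MAP = 20 / (38 + 2/9) = 20/(344/9) = 45/86 ≈ 0.523.

β̂_MAP = 0.523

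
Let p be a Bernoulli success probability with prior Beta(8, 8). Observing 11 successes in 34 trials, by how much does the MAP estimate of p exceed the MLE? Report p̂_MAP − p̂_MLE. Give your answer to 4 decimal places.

Posterior is Beta(19, 31); MAP = (19−1)/(50−2) = 18/48 ≈ 0.37500.
MLE ignores the prior: p̂_MLE = k/n = 11/34 ≈ 0.32353.
Difference = 18/48 − 11/34 = 7/136 ≈ 0.0515.

MAP − MLE = 0.0515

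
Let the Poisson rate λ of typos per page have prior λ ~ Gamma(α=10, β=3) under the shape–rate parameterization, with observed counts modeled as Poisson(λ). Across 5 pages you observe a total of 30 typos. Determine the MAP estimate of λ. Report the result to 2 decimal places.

λ̂_MAP = 4.88

Σxᵢ = 30, n = 5.
Posterior ∝ λ^9e^(−3λ) · λ^30e^(−5λ) = λ^39e^(−8λ), i.e. Gamma(shape=40, rate=8).
The mode of a Gamma(a, b) with a ≥ 1 (shape–rate) is (a−1)/b = 39/8 ≈ 4.88.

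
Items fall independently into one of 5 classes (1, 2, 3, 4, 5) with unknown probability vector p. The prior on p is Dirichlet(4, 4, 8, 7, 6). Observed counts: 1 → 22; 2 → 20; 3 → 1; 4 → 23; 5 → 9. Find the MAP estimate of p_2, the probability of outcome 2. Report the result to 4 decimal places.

MAP estimate: 0.2323

The posterior is Dirichlet(αᵢ + nᵢ) = Dirichlet(26, 24, 9, 30, 15).
For a Dirichlet(a₁,…,a_K) with all aᵢ > 1, the mode has j-th component (aⱼ − 1)/(Σaᵢ − K).
Here Σaᵢ = 104 and K = 5, so p_2 = (24 − 1)/(104 − 5) = 23/99 ≈ 0.2323.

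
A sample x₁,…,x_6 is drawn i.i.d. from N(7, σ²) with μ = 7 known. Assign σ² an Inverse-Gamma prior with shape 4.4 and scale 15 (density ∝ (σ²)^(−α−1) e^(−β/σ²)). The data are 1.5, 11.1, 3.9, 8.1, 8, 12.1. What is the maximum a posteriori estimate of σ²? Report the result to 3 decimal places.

σ̂²_MAP = 6.839

Sum of squared deviations about the known mean: SS = (1.5−7)² + (11.1−7)² + (3.9−7)² + (8.1−7)² + (8−7)² + (12.1−7)² = 84.89.
The Normal likelihood contributes (σ²)^(−n/2) exp(−SS/(2σ²)), so the posterior is Inverse-Gamma(α + n/2, β + SS/2) = Inverse-Gamma(7.4, 57.445).
The mode of Inverse-Gamma(a, b) is b/(a+1) = 57.445/8.4 ≈ 6.839.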